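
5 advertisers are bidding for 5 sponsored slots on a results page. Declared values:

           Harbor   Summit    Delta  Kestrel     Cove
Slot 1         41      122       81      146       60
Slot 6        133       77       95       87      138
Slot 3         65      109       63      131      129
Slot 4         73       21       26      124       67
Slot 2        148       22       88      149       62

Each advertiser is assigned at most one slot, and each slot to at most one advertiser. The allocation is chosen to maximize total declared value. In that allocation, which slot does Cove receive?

Optimal: Harbor→Slot 2 ($148), Summit→Slot 1 ($122), Delta→Slot 6 ($95), Kestrel→Slot 4 ($124), Cove→Slot 3 ($129) — total 148+122+95+124+129 = $618.
Row-greedy (each advertiser in turn takes its best remaining slot) gives $563, worse by 55.
Next-best assignment: Harbor→Slot 2, Summit→Slot 3, Delta→Slot 1, Kestrel→Slot 4, Cove→Slot 6 = $600.
Checked against all permutations: $618 is optimal.
Cove's own top slot is Slot 6 ($138), but forcing Cove→Slot 6 and reassigning the rest optimally gives only $600 — worse by 18.

Cove receives Slot 3.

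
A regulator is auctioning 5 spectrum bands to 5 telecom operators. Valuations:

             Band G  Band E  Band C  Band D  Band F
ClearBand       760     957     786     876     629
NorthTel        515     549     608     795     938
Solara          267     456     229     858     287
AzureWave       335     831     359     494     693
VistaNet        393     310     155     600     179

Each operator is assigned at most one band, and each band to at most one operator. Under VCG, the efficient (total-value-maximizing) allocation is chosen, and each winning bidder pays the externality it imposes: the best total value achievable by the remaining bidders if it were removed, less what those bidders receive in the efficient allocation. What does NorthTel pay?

NorthTel pays $33M.

Efficient allocation: ClearBand→Band C ($786M), NorthTel→Band F ($938M), Solara→Band D ($858M), AzureWave→Band E ($831M), VistaNet→Band G ($393M); total welfare W = $3806M.
NorthTel receives Band F at value $938M, so the others get W − 938 = $2868M.
Without NorthTel: best allocation of the remaining 4 bidders over all 5 bands is ClearBand→Band E ($957M), Solara→Band D ($858M), AzureWave→Band F ($693M), VistaNet→Band G ($393M), total $2901M.
VCG payment = (others' best without NorthTel) − (others' welfare with NorthTel) = 2901 − 2868 = $33M.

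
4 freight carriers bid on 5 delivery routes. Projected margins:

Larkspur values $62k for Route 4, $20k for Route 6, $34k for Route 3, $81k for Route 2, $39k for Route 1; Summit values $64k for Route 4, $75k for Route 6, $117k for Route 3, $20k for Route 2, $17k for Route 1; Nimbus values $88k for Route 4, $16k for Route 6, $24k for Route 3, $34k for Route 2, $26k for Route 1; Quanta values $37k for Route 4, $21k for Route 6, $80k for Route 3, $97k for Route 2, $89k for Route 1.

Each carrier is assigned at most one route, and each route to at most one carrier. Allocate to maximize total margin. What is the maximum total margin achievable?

Optimal: Larkspur→Route 2 ($81k), Summit→Route 3 ($117k), Nimbus→Route 4 ($88k), Quanta→Route 1 ($89k) — total 81+117+88+89 = $375k.
Max-entry greedy (repeatedly take the single best remaining cell) gives $341k, worse by 34.
Every other assignment is strictly worse.

Max total: $375k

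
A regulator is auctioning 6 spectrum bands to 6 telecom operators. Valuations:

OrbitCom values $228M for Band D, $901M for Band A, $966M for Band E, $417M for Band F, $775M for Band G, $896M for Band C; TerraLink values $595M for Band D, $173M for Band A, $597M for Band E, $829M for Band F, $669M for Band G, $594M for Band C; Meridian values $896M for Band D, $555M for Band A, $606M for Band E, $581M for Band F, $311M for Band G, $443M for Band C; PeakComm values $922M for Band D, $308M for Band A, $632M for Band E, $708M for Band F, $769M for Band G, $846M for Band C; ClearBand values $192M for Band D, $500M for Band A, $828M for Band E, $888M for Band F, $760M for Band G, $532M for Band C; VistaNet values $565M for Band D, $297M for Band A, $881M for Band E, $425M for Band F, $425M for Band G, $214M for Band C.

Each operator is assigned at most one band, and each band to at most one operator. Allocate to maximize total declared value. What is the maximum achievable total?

Optimal: OrbitCom→Band A ($901M), TerraLink→Band F ($829M), Meridian→Band D ($896M), PeakComm→Band C ($846M), ClearBand→Band G ($760M), VistaNet→Band E ($881M) — total 901+829+896+846+760+881 = $5113M.
Row-greedy (each operator in turn takes its best remaining band) gives $4594M, worse by 519.
Next-best assignment: OrbitCom→Band A, TerraLink→Band G, Meridian→Band D, PeakComm→Band C, ClearBand→Band F, VistaNet→Band E = $5081M.

Maximum total: $5113M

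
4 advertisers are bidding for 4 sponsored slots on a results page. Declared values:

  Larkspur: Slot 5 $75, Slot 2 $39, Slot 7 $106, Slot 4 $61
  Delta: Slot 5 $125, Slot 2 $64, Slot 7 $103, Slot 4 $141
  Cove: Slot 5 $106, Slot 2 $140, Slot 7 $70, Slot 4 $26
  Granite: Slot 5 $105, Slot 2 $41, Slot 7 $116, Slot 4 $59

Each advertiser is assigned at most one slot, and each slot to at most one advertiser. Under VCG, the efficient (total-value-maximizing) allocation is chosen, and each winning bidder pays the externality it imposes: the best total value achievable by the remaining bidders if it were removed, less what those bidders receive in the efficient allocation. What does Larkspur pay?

Larkspur pays $11.

Efficient allocation: Larkspur→Slot 7 ($106), Delta→Slot 4 ($141), Cove→Slot 2 ($140), Granite→Slot 5 ($105); total welfare W = $492.
Larkspur receives Slot 7 at value $106, so the others get W − 106 = $386.
Without Larkspur: best allocation of the remaining 3 bidders over all 4 slots is Delta→Slot 4 ($141), Cove→Slot 2 ($140), Granite→Slot 7 ($116), total $397.
VCG payment = (others' best without Larkspur) − (others' welfare with Larkspur) = 397 − 386 = $11.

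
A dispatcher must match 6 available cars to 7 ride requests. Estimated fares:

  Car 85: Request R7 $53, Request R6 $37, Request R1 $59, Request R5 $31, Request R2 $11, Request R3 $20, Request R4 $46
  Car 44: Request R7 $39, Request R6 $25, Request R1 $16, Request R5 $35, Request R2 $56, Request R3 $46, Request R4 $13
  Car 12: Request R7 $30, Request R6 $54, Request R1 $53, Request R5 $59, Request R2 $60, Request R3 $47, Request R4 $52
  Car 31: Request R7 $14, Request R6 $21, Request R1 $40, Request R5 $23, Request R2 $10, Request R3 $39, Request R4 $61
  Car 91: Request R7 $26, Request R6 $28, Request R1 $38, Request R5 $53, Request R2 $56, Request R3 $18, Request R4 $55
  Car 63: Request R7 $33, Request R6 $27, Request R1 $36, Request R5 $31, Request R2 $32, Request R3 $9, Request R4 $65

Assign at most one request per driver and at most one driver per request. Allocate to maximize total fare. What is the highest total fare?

Optimal: Car 85→Request R1 ($59), Car 44→Request R2 ($56), Car 12→Request R6 ($54), Car 31→Request R3 ($39), Car 91→Request R5 ($53), Car 63→Request R4 ($65) — total 59+56+54+39+53+65 = $326.
Row-greedy (each driver in turn takes its best remaining request) gives $296, worse by 30.
Next-best assignment: Car 85→Request R7, Car 44→Request R2, Car 12→Request R6, Car 31→Request R1, Car 91→Request R5, Car 63→Request R4 = $321.
Swapping Car 63↔Car 12 (Car 63→Request R6 $27, Car 12→Request R4 $52) loses 40.
No other one-to-one assignment exceeds $326.

Maximum total: $326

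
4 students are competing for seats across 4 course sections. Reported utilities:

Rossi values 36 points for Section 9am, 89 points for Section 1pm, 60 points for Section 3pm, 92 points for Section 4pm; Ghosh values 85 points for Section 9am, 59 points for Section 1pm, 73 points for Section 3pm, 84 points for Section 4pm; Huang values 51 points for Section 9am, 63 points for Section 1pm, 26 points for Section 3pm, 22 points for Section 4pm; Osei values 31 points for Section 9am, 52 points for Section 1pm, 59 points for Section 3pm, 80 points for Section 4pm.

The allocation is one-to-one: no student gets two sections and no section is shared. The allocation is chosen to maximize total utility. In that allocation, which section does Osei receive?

Treat this as an assignment problem: match each student to one section.
Optimal: Rossi→Section 4pm (92 points), Ghosh→Section 9am (85 points), Huang→Section 1pm (63 points), Osei→Section 3pm (59 points) — total 92+85+63+59 = 299 points.
Column-greedy (each section in turn goes to its best remaining student) gives 255 points, worse by 44.
Swapping Osei↔Rossi (Osei→Section 4pm 80 points, Rossi→Section 3pm 60 points) loses 11.
No other one-to-one assignment exceeds 299 points.
Osei's own top section is Section 4pm (80 points), but forcing Osei→Section 4pm and reassigning the rest optimally gives only 293 points — worse by 6.

Osei receives Section 3pm.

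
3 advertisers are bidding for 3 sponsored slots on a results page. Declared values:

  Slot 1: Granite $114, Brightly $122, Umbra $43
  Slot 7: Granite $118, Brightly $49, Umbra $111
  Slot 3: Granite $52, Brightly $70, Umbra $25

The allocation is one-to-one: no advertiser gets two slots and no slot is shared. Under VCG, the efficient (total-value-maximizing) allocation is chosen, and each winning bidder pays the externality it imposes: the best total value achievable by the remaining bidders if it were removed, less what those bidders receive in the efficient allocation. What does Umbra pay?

Umbra pays $56.

Efficient allocation: Granite→Slot 1 ($114), Brightly→Slot 3 ($70), Umbra→Slot 7 ($111); total welfare W = $295.
Umbra receives Slot 7 at value $111, so the others get W − 111 = $184.
Without Umbra: best allocation of the remaining 2 bidders over all 3 slots is Granite→Slot 7 ($118), Brightly→Slot 1 ($122), total $240.
VCG payment = (others' best without Umbra) − (others' welfare with Umbra) = 240 − 184 = $56.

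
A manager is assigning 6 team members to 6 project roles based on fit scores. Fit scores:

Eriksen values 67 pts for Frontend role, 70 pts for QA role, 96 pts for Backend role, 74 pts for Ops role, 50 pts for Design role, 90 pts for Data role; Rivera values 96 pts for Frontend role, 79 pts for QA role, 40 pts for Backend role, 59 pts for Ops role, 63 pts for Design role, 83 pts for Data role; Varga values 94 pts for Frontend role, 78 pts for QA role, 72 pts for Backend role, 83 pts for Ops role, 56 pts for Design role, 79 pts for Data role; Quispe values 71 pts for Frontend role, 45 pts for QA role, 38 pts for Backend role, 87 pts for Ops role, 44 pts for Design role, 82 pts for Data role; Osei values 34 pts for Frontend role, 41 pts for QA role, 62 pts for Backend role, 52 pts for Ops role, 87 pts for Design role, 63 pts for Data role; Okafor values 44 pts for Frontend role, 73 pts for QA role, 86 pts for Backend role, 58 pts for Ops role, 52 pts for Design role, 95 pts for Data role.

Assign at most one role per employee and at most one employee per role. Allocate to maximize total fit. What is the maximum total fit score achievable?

Maximum total: 539 pts

This is a one-to-one assignment (maximum-weight bipartite matching).
Optimal: Eriksen→Backend role (96 pts), Rivera→Frontend role (96 pts), Varga→QA role (78 pts), Quispe→Ops role (87 pts), Osei→Design role (87 pts), Okafor→Data role (95 pts) — total 96+96+78+87+87+95 = 539 pts.
Row-greedy (each employee in turn takes its best remaining role) gives 517 pts, worse by 22.
Next-best assignment: Eriksen→Backend role, Rivera→QA role, Varga→Frontend role, Quispe→Ops role, Osei→Design role, Okafor→Data role = 538 pts.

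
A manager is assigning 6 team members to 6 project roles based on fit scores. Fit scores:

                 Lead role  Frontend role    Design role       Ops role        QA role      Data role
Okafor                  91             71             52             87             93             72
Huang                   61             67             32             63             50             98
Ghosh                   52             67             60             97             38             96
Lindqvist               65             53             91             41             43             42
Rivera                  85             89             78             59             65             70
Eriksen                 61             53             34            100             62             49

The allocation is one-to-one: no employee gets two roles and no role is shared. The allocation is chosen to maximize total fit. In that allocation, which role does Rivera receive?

Treat this as an assignment problem: match each employee to one role.
Optimal: Okafor→QA role (93 pts), Huang→Data role (98 pts), Ghosh→Frontend role (67 pts), Lindqvist→Design role (91 pts), Rivera→Lead role (85 pts), Eriksen→Ops role (100 pts) — total 93+98+67+91+85+100 = 534 pts.
Row-greedy (each employee in turn takes its best remaining role) gives 529 pts, worse by 5.
Rivera's own top role is Frontend role (89 pts), but forcing Rivera→Frontend role and reassigning the rest optimally gives only 530 pts — worse by 4.

Rivera receives Lead role.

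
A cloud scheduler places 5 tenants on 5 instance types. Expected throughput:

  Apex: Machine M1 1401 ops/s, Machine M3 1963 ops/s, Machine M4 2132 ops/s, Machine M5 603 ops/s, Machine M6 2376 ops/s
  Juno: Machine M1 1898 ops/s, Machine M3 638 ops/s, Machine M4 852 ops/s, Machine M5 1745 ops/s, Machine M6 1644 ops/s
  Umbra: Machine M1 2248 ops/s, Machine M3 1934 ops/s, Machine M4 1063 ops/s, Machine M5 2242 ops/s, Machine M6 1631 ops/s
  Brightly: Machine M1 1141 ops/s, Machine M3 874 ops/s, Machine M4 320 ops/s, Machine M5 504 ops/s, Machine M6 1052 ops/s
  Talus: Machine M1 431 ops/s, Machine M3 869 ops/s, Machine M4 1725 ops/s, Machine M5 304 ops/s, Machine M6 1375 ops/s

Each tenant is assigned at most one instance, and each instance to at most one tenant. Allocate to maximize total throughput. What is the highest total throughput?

Maximum total: 9115 ops/s

Optimal: Apex→Machine M6 (2376 ops/s), Juno→Machine M1 (1898 ops/s), Umbra→Machine M5 (2242 ops/s), Brightly→Machine M3 (874 ops/s), Talus→Machine M4 (1725 ops/s) — total 2376+1898+2242+874+1725 = 9115 ops/s.
Max-entry greedy (repeatedly take the single best remaining cell) gives 8968 ops/s, worse by 147.
Next-best assignment: Apex→Machine M6, Juno→Machine M5, Umbra→Machine M1, Brightly→Machine M3, Talus→Machine M4 = 8968 ops/s.
Swapping Apex↔Talus (Apex→Machine M4 2132 ops/s, Talus→Machine M6 1375 ops/s) loses 594.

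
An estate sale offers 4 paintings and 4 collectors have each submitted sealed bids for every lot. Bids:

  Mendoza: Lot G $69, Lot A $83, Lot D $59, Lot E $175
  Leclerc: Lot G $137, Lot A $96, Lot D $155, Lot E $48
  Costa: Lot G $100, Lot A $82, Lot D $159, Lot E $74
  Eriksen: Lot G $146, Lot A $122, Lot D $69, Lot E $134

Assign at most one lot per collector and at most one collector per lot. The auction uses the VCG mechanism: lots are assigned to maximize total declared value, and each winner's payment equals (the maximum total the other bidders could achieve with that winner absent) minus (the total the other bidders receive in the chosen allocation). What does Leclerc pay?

Efficient allocation: Mendoza→Lot E ($175), Leclerc→Lot G ($137), Costa→Lot D ($159), Eriksen→Lot A ($122); total welfare W = $593.
Leclerc receives Lot G at value $137, so the others get W − 137 = $456.
Without Leclerc: best allocation of the remaining 3 bidders over all 4 lots is Mendoza→Lot E ($175), Costa→Lot D ($159), Eriksen→Lot G ($146), total $480.
VCG payment = (others' best without Leclerc) − (others' welfare with Leclerc) = 480 − 456 = $24.

Leclerc pays $24.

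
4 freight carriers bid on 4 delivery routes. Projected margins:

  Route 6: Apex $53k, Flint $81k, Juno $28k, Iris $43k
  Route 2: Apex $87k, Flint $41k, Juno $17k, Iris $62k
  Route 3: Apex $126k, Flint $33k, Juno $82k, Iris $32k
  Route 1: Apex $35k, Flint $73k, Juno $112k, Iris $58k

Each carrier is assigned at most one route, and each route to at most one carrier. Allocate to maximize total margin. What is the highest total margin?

Optimal: Apex→Route 3 ($126k), Flint→Route 6 ($81k), Juno→Route 1 ($112k), Iris→Route 2 ($62k) — total 126+81+112+62 = $381k.
Column-greedy (each route in turn goes to its best remaining carrier) gives $308k, worse by 73.
Swapping Apex↔Iris (Apex→Route 2 $87k, Iris→Route 3 $32k) loses 69.
Checked against all permutations: $381k is optimal.

Maximum total: $381k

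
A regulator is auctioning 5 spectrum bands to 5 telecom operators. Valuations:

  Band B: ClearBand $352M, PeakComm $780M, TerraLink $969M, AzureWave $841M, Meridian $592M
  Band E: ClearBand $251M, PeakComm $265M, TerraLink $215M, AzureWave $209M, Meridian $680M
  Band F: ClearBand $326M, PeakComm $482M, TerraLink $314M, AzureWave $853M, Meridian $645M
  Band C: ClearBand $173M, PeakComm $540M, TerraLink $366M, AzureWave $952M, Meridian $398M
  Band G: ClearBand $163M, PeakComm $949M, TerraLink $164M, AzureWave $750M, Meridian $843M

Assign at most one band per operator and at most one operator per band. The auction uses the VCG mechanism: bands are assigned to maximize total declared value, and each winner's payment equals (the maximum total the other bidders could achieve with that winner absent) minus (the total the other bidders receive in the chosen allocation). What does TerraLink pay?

TerraLink pays $26M.

Efficient allocation: ClearBand→Band F ($326M), PeakComm→Band G ($949M), TerraLink→Band B ($969M), AzureWave→Band C ($952M), Meridian→Band E ($680M); total welfare W = $3876M.
TerraLink receives Band B at value $969M, so the others get W − 969 = $2907M.
Without TerraLink: best allocation of the remaining 4 bidders over all 5 bands is ClearBand→Band B ($352M), PeakComm→Band G ($949M), AzureWave→Band C ($952M), Meridian→Band E ($680M), total $2933M.
VCG payment = (others' best without TerraLink) − (others' welfare with TerraLink) = 2933 − 2907 = $26M.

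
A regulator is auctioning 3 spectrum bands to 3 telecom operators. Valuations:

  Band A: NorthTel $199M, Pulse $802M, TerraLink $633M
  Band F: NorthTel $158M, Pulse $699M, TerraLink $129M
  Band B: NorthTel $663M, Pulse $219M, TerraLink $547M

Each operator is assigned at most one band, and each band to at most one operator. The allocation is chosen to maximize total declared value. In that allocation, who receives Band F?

Pulse receives Band F.

Optimal: NorthTel→Band B ($663M), Pulse→Band F ($699M), TerraLink→Band A ($633M) — total 663+699+633 = $1995M.
Row-greedy (each operator in turn takes its best remaining band) gives $1594M, worse by 401.
Swapping NorthTel↔Pulse (NorthTel→Band F $158M, Pulse→Band B $219M) loses 985.
Pulse's own top band is Band A ($802M), but forcing Pulse→Band A and reassigning the rest optimally gives only $1594M — worse by 401.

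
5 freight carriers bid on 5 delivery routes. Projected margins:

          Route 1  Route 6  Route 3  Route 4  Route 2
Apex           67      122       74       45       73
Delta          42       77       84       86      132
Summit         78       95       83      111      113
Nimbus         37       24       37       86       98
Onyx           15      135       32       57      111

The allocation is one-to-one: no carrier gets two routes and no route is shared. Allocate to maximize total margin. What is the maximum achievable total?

Max total: $505k

Optimal: Apex→Route 3 ($74k), Delta→Route 2 ($132k), Summit→Route 1 ($78k), Nimbus→Route 4 ($86k), Onyx→Route 6 ($135k) — total 74+132+78+86+135 = $505k.
Max-entry greedy (repeatedly take the single best remaining cell) gives $489k, worse by 16.
Next-best assignment: Apex→Route 1, Delta→Route 2, Summit→Route 3, Nimbus→Route 4, Onyx→Route 6 = $503k.
Checked against all permutations: $505k is optimal.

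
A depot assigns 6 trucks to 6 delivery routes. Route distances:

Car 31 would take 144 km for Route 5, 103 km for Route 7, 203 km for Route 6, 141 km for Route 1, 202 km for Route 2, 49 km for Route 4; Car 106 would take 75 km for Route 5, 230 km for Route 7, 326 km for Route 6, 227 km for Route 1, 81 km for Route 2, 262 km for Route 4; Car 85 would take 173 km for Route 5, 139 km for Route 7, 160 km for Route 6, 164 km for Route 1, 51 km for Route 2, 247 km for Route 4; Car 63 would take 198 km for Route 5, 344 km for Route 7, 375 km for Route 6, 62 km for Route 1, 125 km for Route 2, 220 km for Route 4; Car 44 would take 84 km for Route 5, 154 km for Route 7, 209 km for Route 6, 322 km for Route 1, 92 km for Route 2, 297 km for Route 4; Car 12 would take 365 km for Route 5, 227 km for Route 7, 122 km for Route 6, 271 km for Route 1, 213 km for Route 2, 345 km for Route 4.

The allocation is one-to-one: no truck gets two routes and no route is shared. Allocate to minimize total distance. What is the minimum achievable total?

Min total: 513 km

Optimal: Car 31→Route 4 (49 km), Car 106→Route 5 (75 km), Car 85→Route 2 (51 km), Car 63→Route 1 (62 km), Car 44→Route 7 (154 km), Car 12→Route 6 (122 km) — total 49+75+51+62+154+122 = 513 km.
Column-greedy (each route in turn goes to its cheapest remaining truck) gives 710 km, worse by 197.
No other one-to-one assignment undercuts 513 km.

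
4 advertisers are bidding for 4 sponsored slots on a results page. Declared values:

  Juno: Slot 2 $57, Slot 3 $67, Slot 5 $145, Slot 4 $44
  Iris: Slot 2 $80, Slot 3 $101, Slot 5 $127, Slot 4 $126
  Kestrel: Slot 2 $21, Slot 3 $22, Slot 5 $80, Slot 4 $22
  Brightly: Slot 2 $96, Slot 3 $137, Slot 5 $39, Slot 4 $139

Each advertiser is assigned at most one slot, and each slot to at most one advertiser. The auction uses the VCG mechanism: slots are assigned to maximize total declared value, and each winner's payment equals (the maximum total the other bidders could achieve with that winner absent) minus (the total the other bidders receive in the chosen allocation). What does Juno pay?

Efficient allocation: Juno→Slot 5 ($145), Iris→Slot 4 ($126), Kestrel→Slot 2 ($21), Brightly→Slot 3 ($137); total welfare W = $429.
Juno receives Slot 5 at value $145, so the others get W − 145 = $284.
Without Juno: best allocation of the remaining 3 bidders over all 4 slots is Iris→Slot 4 ($126), Kestrel→Slot 5 ($80), Brightly→Slot 3 ($137), total $343.
VCG payment = (others' best without Juno) − (others' welfare with Juno) = 343 − 284 = $59.

Juno pays $59.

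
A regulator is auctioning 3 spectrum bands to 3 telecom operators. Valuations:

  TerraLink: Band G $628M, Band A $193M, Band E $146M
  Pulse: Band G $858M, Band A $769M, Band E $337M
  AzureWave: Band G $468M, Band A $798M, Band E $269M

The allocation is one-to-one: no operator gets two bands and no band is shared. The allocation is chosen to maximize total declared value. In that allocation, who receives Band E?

TerraLink receives Band E.

This is the linear assignment problem.
Optimal: TerraLink→Band E ($146M), Pulse→Band G ($858M), AzureWave→Band A ($798M) — total 146+858+798 = $1802M.
Row-greedy (each operator in turn takes its best remaining band) gives $1666M, worse by 136.
TerraLink's own top band is Band G ($628M), but forcing TerraLink→Band G and reassigning the rest optimally gives only $1763M — worse by 39.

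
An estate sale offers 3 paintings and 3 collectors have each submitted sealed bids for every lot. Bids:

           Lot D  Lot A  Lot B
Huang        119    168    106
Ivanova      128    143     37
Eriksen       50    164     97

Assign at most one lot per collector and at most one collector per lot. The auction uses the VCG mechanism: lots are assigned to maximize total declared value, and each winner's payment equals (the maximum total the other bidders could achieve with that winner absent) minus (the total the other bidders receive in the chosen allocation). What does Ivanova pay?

Ivanova pays $13.

Efficient allocation: Huang→Lot B ($106), Ivanova→Lot D ($128), Eriksen→Lot A ($164); total welfare W = $398.
Ivanova receives Lot D at value $128, so the others get W − 128 = $270.
Without Ivanova: best allocation of the remaining 2 bidders over all 3 lots is Huang→Lot D ($119), Eriksen→Lot A ($164), total $283.
VCG payment = (others' best without Ivanova) − (others' welfare with Ivanova) = 283 − 270 = $13.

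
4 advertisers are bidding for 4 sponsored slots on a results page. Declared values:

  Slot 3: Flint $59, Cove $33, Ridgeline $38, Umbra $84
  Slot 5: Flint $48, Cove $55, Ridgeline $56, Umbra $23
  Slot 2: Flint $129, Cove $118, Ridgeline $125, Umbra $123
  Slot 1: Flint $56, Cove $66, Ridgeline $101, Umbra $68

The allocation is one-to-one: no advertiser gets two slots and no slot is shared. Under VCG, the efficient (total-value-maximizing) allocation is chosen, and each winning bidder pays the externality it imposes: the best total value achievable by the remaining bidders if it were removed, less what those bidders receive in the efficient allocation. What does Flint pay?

Efficient allocation: Flint→Slot 2 ($129), Cove→Slot 5 ($55), Ridgeline→Slot 1 ($101), Umbra→Slot 3 ($84); total welfare W = $369.
Flint receives Slot 2 at value $129, so the others get W − 129 = $240.
Without Flint: best allocation of the remaining 3 bidders over all 4 slots is Cove→Slot 2 ($118), Ridgeline→Slot 1 ($101), Umbra→Slot 3 ($84), total $303.
VCG payment = (others' best without Flint) − (others' welfare with Flint) = 303 − 240 = $63.

Flint pays $63.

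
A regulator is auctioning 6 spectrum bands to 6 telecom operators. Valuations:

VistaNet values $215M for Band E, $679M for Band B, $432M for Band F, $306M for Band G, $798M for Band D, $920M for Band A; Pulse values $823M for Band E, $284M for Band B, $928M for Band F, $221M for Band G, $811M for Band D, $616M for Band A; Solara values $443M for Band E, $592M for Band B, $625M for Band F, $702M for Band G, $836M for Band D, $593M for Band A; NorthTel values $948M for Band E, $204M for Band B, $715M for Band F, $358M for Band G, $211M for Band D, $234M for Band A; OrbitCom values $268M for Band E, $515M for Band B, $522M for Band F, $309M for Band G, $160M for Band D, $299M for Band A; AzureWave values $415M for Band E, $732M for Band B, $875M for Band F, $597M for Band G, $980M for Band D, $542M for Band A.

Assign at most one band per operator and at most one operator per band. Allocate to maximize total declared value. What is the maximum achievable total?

Optimal: VistaNet→Band A ($920M), Pulse→Band F ($928M), Solara→Band G ($702M), NorthTel→Band E ($948M), OrbitCom→Band B ($515M), AzureWave→Band D ($980M) — total 920+928+702+948+515+980 = $4993M.
Next-best assignment: VistaNet→Band A, Pulse→Band D, Solara→Band G, NorthTel→Band E, OrbitCom→Band B, AzureWave→Band F = $4771M.
Swapping VistaNet↔Pulse (VistaNet→Band F $432M, Pulse→Band A $616M) loses 800.
Checked against all permutations: $4993M is optimal.

Maximum total: $4993M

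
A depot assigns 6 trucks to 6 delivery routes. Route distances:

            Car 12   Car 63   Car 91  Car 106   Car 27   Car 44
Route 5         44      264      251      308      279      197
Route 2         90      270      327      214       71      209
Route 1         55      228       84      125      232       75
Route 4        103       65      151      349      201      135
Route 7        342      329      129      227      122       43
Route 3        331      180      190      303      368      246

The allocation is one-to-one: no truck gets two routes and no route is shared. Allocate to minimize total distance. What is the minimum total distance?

This is a one-to-one assignment (minimum-cost bipartite matching).
Optimal: Car 12→Route 5 (44 km), Car 63→Route 4 (65 km), Car 91→Route 3 (190 km), Car 106→Route 1 (125 km), Car 27→Route 2 (71 km), Car 44→Route 7 (43 km) — total 44+65+190+125+71+43 = 538 km.
Min-entry greedy (repeatedly take the single cheapest remaining cell) gives 610 km, worse by 72.
No other one-to-one assignment undercuts 538 km.

Minimum total: 538 km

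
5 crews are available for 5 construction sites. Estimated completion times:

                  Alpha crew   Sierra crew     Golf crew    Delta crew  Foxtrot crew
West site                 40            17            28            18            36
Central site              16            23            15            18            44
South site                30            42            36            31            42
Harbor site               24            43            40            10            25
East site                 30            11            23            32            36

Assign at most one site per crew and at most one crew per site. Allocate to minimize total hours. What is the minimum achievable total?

Minimum total: 99 hours

Optimal: Alpha crew→South site (30 hours), Sierra crew→East site (11 hours), Golf crew→Central site (15 hours), Delta crew→West site (18 hours), Foxtrot crew→Harbor site (25 hours) — total 30+11+15+18+25 = 99 hours.
Next-best assignment: Alpha crew→South site, Sierra crew→East site, Golf crew→Central site, Delta crew→Harbor site, Foxtrot crew→West site = 102 hours.
Every other assignment is strictly worse.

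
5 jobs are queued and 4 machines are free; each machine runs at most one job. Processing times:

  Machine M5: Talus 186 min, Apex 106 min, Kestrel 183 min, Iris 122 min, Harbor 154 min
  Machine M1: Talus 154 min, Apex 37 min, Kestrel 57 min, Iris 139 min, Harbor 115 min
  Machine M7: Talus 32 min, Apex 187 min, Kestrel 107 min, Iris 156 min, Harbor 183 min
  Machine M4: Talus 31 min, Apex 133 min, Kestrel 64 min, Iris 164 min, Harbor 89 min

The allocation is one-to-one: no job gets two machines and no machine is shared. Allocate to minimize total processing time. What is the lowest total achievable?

Minimum total: 255 min

Treat this as an assignment problem: match each job to one machine.
Optimal: Iris→Machine M5 (122 min), Apex→Machine M1 (37 min), Talus→Machine M7 (32 min), Kestrel→Machine M4 (64 min) — total 122+37+32+64 = 255 min.
Next-best assignment: Iris→Machine M5, Apex→Machine M1, Talus→Machine M7, Harbor→Machine M4 = 280 min.
Every other assignment is strictly worse.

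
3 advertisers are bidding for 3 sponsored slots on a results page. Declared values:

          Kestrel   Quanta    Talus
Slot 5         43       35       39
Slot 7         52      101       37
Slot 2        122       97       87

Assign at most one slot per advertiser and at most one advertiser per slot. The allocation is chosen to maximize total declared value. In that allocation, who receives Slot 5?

Talus receives Slot 5.

Treat this as an assignment problem: match each advertiser to one slot.
Optimal: Kestrel→Slot 2 ($122), Quanta→Slot 7 ($101), Talus→Slot 5 ($39) — total 122+101+39 = $262.
Column-greedy (each slot in turn goes to its best remaining advertiser) gives $231, worse by 31.
Talus's own top slot is Slot 2 ($87), but forcing Talus→Slot 2 and reassigning the rest optimally gives only $231 — worse by 31.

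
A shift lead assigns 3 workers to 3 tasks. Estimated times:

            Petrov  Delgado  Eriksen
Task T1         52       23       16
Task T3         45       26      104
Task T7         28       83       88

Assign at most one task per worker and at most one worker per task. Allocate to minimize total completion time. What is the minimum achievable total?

Minimum total: 70 min

Optimal: Petrov→Task T7 (28 min), Delgado→Task T3 (26 min), Eriksen→Task T1 (16 min) — total 28+26+16 = 70 min.
Next-best assignment: Petrov→Task T3, Delgado→Task T7, Eriksen→Task T1 = 144 min.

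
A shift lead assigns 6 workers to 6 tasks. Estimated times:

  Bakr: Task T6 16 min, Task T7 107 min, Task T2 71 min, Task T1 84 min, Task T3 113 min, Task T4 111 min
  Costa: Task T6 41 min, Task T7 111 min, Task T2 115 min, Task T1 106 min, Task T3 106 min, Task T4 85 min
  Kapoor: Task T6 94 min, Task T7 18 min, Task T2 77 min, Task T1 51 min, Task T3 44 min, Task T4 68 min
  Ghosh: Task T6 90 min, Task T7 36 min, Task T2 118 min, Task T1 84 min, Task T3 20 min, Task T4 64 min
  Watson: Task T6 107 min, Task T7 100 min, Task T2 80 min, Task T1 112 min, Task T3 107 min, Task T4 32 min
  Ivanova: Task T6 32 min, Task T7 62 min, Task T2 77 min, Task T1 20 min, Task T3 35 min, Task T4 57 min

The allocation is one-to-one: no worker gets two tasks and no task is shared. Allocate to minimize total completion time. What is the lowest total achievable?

Optimal: Bakr→Task T2 (71 min), Costa→Task T6 (41 min), Kapoor→Task T7 (18 min), Ghosh→Task T3 (20 min), Watson→Task T4 (32 min), Ivanova→Task T1 (20 min) — total 71+41+18+20+32+20 = 202 min.
Min-entry greedy (repeatedly take the single cheapest remaining cell) gives 221 min, worse by 19.
Next-best assignment: Bakr→Task T6, Costa→Task T2, Kapoor→Task T7, Ghosh→Task T3, Watson→Task T4, Ivanova→Task T1 = 221 min.

Minimum total: 202 min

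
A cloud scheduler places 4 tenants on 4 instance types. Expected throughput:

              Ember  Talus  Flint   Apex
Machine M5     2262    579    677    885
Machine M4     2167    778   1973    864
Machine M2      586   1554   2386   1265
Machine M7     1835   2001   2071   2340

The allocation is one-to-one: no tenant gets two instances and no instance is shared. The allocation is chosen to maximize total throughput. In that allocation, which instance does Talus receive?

Optimal: Ember→Machine M5 (2262 ops/s), Talus→Machine M2 (1554 ops/s), Flint→Machine M4 (1973 ops/s), Apex→Machine M7 (2340 ops/s) — total 2262+1554+1973+2340 = 8129 ops/s.
Row-greedy (each tenant in turn takes its best remaining instance) gives 7513 ops/s, worse by 616.
Next-best assignment: Ember→Machine M5, Talus→Machine M4, Flint→Machine M2, Apex→Machine M7 = 7766 ops/s.
Swapping Talus↔Flint (Talus→Machine M4 778 ops/s, Flint→Machine M2 2386 ops/s) loses 363.
Every other assignment is strictly worse.
Talus's own top instance is Machine M7 (2001 ops/s), but forcing Talus→Machine M7 and reassigning the rest optimally gives only 7513 ops/s — worse by 616.

Talus receives Machine M2.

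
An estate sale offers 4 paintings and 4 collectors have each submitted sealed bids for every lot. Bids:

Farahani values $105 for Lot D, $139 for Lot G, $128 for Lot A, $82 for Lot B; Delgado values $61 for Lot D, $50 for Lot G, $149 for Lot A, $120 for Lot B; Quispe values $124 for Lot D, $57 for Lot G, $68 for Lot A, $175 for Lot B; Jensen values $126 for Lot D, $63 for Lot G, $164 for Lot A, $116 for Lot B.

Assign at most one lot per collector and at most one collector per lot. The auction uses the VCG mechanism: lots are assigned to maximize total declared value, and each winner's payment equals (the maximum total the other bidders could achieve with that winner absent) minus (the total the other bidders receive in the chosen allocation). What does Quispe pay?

Efficient allocation: Farahani→Lot G ($139), Delgado→Lot A ($149), Quispe→Lot B ($175), Jensen→Lot D ($126); total welfare W = $589.
Quispe receives Lot B at value $175, so the others get W − 175 = $414.
Without Quispe: best allocation of the remaining 3 bidders over all 4 lots is Farahani→Lot G ($139), Delgado→Lot B ($120), Jensen→Lot A ($164), total $423.
VCG payment = (others' best without Quispe) − (others' welfare with Quispe) = 423 − 414 = $9.

Quispe pays $9.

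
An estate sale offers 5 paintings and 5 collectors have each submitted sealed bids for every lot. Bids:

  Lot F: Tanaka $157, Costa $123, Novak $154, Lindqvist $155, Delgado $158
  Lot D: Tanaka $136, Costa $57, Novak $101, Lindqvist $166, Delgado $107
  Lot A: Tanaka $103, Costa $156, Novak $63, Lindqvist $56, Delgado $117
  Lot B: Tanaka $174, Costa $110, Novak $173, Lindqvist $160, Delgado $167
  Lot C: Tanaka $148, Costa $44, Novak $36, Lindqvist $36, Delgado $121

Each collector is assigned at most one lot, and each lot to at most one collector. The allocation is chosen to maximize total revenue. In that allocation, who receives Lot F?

Delgado receives Lot F.

Optimal: Tanaka→Lot C ($148), Costa→Lot A ($156), Novak→Lot B ($173), Lindqvist→Lot D ($166), Delgado→Lot F ($158) — total 148+156+173+166+158 = $801.
Column-greedy (each lot in turn goes to its best remaining collector) gives $690, worse by 111.
Next-best assignment: Tanaka→Lot C, Costa→Lot A, Novak→Lot F, Lindqvist→Lot D, Delgado→Lot B = $791.
Swapping Tanaka↔Lindqvist (Tanaka→Lot D $136, Lindqvist→Lot C $36) loses 142.
Delgado's own top lot is Lot B ($167), but forcing Delgado→Lot B and reassigning the rest optimally gives only $791 — worse by 10.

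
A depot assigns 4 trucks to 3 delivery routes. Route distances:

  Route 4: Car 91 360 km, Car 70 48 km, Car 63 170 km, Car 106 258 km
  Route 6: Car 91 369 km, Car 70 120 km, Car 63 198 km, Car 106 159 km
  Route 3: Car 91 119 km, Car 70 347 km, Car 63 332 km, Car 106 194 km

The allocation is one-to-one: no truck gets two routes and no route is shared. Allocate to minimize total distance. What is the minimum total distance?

Minimum total: 326 km

Optimal: Car 70→Route 4 (48 km), Car 106→Route 6 (159 km), Car 91→Route 3 (119 km) — total 48+159+119 = 326 km.
Row-greedy (each truck in turn takes its cheapest remaining route) gives 365 km, worse by 39.
Next-best assignment: Car 70→Route 4, Car 63→Route 6, Car 91→Route 3 = 365 km.
Swapping Car 91↔Car 70 (Car 91→Route 4 360 km, Car 70→Route 3 347 km) adds 540.
Checked against all permutations: 326 km is optimal.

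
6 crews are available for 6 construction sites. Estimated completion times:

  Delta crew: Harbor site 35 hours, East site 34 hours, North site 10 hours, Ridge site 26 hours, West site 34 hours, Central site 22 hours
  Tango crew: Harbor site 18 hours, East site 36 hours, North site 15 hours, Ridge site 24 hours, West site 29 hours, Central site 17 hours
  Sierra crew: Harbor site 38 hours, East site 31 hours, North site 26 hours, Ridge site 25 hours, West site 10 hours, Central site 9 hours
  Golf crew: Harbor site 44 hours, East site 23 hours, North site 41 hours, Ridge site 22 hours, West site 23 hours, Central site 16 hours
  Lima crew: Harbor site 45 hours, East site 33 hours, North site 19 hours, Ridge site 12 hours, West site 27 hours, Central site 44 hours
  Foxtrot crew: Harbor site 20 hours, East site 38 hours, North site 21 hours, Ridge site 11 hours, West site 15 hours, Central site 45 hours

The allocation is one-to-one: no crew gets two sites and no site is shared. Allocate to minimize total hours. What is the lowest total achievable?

This is a one-to-one assignment (minimum-cost bipartite matching).
Optimal: Delta crew→North site (10 hours), Tango crew→Harbor site (18 hours), Sierra crew→Central site (9 hours), Golf crew→East site (23 hours), Lima crew→Ridge site (12 hours), Foxtrot crew→West site (15 hours) — total 10+18+9+23+12+15 = 87 hours.

Minimum total: 87 hours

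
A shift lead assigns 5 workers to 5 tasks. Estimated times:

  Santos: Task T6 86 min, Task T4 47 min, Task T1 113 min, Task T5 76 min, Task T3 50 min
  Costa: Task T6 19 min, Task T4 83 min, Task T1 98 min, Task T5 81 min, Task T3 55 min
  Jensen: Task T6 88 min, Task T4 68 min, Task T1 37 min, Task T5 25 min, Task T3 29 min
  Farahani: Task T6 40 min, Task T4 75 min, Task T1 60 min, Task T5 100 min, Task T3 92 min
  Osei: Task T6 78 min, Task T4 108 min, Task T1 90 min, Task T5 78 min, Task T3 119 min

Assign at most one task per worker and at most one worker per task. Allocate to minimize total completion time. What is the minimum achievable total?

Optimal: Santos→Task T4 (47 min), Costa→Task T6 (19 min), Jensen→Task T3 (29 min), Farahani→Task T1 (60 min), Osei→Task T5 (78 min) — total 47+19+29+60+78 = 233 min.
Swapping Osei↔Jensen (Osei→Task T3 119 min, Jensen→Task T5 25 min) adds 37.
Checked against all permutations: 233 min is optimal.

Min total: 233 min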